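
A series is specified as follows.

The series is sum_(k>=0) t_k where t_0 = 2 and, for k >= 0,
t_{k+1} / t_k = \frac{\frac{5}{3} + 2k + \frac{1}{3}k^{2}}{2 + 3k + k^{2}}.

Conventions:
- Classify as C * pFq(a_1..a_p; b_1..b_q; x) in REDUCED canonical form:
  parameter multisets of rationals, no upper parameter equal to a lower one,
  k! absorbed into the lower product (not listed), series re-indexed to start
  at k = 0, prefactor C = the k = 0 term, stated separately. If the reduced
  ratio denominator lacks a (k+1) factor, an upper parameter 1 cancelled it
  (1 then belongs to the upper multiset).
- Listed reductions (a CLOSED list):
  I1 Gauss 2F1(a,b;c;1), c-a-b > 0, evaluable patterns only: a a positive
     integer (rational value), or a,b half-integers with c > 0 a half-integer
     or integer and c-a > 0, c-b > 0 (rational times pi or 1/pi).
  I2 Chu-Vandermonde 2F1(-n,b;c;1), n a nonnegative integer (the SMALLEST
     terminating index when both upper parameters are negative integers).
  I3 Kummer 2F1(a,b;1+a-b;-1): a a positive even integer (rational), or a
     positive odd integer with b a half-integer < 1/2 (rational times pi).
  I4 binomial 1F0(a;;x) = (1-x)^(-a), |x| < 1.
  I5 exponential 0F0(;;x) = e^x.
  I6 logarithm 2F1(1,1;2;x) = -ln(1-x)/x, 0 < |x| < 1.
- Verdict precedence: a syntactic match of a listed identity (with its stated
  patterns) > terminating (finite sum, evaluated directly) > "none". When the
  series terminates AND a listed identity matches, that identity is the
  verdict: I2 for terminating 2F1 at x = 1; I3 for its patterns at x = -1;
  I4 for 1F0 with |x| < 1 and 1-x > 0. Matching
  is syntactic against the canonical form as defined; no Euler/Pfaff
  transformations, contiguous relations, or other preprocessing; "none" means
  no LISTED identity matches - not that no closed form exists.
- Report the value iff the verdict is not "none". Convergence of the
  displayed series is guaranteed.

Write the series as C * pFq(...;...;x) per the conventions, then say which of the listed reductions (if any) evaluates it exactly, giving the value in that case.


Key step: with t_0 = 2, factor the ratio over Q (C = 2, x = 1/3): negated roots = parameters.
Adjacent-term ratio: r(k) = \frac{1}{3} * (k+1) (k+5) / [(k+2) (k+1)] - poly over poly, x = \frac{1}{3} from leading terms; C = 2 at k = 0.

With C = 2: the canonical form is 2F1(1, 5; 2; \frac{1}{3}). Verdict: none. Every listed pattern misses the 2F1 form at \frac{1}{3}, upper {1, 5}.


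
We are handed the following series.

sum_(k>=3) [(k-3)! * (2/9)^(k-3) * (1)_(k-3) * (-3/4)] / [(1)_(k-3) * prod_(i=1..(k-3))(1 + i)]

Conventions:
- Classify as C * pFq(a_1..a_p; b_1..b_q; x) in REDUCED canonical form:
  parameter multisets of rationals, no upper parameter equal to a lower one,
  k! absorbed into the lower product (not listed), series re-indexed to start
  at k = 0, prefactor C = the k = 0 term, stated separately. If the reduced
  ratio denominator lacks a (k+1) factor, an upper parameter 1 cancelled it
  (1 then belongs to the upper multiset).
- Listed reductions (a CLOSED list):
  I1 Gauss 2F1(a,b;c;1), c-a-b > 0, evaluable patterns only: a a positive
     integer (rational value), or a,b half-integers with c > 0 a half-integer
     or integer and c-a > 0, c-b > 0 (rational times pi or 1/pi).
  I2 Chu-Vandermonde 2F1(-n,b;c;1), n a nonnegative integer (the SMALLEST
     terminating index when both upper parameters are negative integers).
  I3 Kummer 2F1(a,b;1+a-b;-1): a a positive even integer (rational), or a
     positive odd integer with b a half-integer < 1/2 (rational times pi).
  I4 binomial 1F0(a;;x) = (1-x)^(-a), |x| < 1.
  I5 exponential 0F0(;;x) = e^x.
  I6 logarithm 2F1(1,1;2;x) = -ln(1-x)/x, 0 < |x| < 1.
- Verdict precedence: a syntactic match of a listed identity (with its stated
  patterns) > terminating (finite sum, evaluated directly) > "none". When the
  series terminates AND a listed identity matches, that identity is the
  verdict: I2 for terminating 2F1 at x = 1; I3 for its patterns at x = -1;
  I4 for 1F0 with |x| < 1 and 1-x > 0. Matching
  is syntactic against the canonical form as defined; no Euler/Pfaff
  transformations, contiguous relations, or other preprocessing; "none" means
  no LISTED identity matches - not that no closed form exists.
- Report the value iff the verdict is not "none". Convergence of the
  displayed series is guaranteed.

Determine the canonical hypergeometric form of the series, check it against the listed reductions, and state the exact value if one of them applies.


Key step: t_0 being -3/4, the factorial ratio (C = -3/4) (k+a-1)!/(a-1)! is a rising factorial (a)_k.
Ratio: r(k) = (2/9) * (k+1) (k+1) / [(k+2) (k+1)] - poly over poly, x = (2/9) from leading terms; C = -3/4 at k = 0.

Canonical form: C = -3/4 times 2F1 with upper {1, 1}, lower {2}, x = 2/9. Verdict: the I6 logarithm reduction matches (the logarithm: parameters (1,1;2), x = 2/9). Hence: (27/8) * ln(7/9).


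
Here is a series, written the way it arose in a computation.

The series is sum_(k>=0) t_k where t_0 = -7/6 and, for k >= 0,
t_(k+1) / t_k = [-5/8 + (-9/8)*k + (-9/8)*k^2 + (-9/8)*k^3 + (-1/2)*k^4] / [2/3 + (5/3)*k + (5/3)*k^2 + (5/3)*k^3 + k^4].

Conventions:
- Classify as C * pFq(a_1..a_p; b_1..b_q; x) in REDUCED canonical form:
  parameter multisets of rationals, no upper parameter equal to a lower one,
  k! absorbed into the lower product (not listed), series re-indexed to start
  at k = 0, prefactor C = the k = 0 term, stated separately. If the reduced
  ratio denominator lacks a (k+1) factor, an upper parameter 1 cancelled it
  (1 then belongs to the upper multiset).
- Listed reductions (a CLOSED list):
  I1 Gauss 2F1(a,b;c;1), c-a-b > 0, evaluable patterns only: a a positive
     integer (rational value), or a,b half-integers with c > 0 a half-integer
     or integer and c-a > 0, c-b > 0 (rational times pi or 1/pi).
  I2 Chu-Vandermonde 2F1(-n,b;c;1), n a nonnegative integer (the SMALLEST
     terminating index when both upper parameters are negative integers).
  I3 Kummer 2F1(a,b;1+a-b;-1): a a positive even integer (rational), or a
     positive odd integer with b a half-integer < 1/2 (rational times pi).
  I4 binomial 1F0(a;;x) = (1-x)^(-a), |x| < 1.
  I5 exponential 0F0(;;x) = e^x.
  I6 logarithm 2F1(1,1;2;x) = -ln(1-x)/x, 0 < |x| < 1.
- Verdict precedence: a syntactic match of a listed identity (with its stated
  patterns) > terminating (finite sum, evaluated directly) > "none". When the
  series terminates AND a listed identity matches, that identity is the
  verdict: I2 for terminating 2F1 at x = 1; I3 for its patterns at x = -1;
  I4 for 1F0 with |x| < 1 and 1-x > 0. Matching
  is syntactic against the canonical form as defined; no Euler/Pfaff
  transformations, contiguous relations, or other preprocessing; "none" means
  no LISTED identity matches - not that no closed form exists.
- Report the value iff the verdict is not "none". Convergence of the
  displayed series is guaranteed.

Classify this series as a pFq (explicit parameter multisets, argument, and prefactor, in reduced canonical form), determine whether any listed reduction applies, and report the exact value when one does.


Prefactor -7/6, argument -1/2: 2F1 with upper {1, 5/4} over lower {2/3}. Verdict: none. No listed pattern accepts 2F1(1, 5/4; 2/3; -1/2).

First insight: from the first term -7/6: factor the ratio over Q (C = -7/6): negated roots = parameters.
Term ratio: r(k) = (-1/2) * (k+1) (k+5/4) / [(k+2/3) (k+1)] - poly over poly, x = (-1/2) from leading terms; C = -7/6 at k = 0.


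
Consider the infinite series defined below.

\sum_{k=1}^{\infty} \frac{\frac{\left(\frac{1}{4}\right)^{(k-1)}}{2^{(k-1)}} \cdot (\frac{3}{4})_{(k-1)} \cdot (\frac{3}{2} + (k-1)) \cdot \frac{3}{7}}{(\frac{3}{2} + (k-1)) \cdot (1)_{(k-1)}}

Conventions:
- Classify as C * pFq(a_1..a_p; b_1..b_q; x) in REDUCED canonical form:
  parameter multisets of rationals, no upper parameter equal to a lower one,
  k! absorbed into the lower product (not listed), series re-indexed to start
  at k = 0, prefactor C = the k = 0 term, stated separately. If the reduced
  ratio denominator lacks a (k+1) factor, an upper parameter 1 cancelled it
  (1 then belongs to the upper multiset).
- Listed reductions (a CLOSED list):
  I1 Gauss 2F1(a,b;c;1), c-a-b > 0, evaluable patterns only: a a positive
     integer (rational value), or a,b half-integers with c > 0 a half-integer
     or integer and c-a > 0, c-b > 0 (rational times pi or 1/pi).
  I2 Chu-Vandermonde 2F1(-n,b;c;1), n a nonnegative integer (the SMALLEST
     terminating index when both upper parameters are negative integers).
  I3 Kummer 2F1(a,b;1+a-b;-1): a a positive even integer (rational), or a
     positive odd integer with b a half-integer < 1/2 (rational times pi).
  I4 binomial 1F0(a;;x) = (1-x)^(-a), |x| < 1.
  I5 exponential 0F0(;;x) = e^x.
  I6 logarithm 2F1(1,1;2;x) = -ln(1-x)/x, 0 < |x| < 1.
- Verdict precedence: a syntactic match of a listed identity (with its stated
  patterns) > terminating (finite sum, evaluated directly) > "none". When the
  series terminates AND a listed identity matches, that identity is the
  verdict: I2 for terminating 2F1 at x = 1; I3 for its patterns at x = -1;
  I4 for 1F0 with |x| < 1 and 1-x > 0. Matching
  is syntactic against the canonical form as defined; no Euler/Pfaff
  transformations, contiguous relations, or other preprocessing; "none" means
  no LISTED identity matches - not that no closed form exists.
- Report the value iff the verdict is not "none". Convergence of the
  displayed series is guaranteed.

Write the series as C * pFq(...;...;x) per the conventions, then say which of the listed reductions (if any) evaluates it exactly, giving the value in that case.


At argument \frac{1}{8}: a 1F0 with upper {\frac{3}{4}}, lower {-}, scaled by C = \frac{3}{7}. Verdict: binomial (I4) fires (the 1F0 binomial series: exponent -3/4, x = \frac{1}{8}). Value: \frac{3}{7} \cdot \left(\frac{7}{8}\right)^{-\frac{3}{4}}.

The tell: t_0 being \frac{3}{7}, (1)_k (prefactor 3/7) is k! itself.
Term ratio: r(k) = \frac{1}{8} * (k+\frac{3}{4}) / [(k+1)] - rational in k, leading ratio \frac{1}{8}; with t_0 = \frac{3}{7}, classification follows.


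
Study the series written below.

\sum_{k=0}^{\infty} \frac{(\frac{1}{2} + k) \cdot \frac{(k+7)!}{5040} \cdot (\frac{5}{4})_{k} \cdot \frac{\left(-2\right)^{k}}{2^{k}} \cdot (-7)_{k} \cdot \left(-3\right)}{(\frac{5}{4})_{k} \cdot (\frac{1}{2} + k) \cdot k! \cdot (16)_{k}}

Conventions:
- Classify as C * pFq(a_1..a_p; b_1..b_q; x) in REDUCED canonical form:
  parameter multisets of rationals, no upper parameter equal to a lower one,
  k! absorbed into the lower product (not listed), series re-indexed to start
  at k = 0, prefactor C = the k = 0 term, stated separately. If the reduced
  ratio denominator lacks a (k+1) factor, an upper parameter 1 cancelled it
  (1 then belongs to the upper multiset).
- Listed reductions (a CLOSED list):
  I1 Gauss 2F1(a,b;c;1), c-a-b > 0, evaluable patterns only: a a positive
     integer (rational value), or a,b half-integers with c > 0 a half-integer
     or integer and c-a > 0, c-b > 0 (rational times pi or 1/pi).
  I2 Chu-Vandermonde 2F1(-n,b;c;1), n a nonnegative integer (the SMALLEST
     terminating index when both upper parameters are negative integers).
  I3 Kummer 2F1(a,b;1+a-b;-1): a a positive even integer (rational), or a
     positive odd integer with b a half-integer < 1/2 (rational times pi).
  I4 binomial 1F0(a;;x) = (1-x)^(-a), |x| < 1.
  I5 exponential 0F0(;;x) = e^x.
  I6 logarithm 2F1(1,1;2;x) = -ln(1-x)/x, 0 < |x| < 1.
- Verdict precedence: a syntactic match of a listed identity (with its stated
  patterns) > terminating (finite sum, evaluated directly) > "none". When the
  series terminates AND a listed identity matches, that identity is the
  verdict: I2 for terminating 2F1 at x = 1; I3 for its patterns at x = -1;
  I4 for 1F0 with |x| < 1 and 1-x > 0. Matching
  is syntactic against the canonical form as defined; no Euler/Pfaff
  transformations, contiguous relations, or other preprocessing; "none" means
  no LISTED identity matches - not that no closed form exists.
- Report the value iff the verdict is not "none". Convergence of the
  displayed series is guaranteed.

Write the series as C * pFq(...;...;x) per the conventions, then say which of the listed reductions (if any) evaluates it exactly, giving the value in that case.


First insight: t_0 = -3 here, and the parameter 5/4 appears in both the upper and lower lists and cancels (alongside the other common factor).
Consecutive-term ratio: r(k) = -1 * (k-7) (k+8) / [(k+16) (k+1)] - rational; roots negated = parameters, x = -1, C = -3.

This is -3 * 2F1(-7, 8; 16; -1) in reduced canonical form. Verdict at x = -1: the Kummer evaluation I3 matches (x = -1; c = 16 equals 1+a-b for upper {-7, 8}: listed pattern). Sum: -\frac{117}{2}.


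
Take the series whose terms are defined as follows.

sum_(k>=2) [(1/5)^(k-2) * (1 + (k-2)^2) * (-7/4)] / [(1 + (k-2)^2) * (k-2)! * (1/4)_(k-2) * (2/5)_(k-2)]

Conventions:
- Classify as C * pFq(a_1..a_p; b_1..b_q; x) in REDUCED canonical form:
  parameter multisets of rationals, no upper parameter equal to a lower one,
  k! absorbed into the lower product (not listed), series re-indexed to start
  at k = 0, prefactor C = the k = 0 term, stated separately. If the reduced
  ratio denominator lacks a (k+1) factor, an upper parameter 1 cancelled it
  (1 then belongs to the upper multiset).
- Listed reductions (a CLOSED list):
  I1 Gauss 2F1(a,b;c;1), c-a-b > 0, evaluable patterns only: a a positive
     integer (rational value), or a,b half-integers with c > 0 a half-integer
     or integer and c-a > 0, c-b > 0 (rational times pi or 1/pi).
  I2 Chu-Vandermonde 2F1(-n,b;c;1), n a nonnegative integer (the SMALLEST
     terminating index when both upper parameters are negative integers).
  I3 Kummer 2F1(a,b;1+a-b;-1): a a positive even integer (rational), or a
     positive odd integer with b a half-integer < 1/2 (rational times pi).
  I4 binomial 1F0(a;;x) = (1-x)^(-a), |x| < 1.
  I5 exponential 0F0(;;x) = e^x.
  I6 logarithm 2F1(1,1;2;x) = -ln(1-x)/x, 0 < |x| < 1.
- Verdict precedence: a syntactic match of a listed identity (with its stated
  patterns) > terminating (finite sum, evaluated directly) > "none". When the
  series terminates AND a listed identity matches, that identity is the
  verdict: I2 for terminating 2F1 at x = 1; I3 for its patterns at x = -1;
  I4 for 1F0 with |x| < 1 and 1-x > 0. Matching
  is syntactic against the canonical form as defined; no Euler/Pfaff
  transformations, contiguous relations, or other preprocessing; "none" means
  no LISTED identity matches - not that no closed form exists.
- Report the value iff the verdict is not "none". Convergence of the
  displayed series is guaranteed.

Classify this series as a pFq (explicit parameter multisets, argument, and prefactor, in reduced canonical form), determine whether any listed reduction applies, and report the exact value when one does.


Canonical form: C = -7/4 times 0F2 with upper {-}, lower {1/4, 2/5}, x = 1/5. Verdict: none (x = 1/5): each listed identity misses the multisets {-} ; {1/4, 2/5}.

The tell: t_0 = -7/4 here, and k^2 + 1 divides numerator and denominator alike; C = -7/4 after cancelling.
Term ratio: r(k) = (1/5) * 1 / [(k+1/4) (k+2/5) (k+1)] - rational; roots negated = parameters, x = (1/5), C = -7/4.


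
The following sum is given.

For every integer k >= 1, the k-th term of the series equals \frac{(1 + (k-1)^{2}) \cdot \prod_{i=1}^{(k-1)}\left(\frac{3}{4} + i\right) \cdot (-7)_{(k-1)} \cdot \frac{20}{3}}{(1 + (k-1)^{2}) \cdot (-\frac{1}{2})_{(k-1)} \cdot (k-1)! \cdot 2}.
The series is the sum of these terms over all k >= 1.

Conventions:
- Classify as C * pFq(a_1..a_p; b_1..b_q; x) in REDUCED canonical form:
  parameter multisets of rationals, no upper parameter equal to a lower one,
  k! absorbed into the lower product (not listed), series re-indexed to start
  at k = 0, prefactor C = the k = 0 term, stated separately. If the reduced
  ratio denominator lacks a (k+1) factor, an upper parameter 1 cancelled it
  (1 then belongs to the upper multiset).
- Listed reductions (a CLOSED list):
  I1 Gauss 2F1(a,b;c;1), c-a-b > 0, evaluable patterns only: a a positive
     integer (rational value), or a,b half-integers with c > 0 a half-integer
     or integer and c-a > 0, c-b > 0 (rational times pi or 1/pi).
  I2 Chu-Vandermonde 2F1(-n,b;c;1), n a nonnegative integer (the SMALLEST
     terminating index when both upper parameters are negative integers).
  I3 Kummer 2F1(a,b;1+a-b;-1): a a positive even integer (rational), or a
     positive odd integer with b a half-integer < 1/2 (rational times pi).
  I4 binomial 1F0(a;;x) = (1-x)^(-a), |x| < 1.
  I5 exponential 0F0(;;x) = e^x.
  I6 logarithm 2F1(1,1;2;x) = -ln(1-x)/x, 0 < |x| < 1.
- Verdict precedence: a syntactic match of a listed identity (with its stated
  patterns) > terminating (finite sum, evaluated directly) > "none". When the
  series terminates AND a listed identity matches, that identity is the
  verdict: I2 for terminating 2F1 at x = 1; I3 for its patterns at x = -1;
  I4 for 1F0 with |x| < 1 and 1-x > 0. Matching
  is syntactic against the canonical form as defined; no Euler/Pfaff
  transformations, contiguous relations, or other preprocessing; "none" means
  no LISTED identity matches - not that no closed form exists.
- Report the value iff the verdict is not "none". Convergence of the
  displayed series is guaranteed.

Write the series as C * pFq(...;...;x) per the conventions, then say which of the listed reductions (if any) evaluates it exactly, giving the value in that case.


With C = \frac{10}{3}: the canonical form is 2F1(-7, \frac{7}{4}; -\frac{1}{2}; 1). Verdict: the Chu-Vandermonde identity I2 applies (terminating 2F1 at x = 1 with n = 7, b = 7/4, c = -\frac{1}{2}). Its exact value is \frac{25}{64}.

The tell: x = 1 and the running product (C = 10/3, x = 1) telescopes to a rising factorial.
Ratio: r(k) = 1 * (k-7) (k+\frac{7}{4}) / [(k-\frac{1}{2}) (k+1)] ; factor over Q: parameters, x = 1, and C = \frac{10}{3}.


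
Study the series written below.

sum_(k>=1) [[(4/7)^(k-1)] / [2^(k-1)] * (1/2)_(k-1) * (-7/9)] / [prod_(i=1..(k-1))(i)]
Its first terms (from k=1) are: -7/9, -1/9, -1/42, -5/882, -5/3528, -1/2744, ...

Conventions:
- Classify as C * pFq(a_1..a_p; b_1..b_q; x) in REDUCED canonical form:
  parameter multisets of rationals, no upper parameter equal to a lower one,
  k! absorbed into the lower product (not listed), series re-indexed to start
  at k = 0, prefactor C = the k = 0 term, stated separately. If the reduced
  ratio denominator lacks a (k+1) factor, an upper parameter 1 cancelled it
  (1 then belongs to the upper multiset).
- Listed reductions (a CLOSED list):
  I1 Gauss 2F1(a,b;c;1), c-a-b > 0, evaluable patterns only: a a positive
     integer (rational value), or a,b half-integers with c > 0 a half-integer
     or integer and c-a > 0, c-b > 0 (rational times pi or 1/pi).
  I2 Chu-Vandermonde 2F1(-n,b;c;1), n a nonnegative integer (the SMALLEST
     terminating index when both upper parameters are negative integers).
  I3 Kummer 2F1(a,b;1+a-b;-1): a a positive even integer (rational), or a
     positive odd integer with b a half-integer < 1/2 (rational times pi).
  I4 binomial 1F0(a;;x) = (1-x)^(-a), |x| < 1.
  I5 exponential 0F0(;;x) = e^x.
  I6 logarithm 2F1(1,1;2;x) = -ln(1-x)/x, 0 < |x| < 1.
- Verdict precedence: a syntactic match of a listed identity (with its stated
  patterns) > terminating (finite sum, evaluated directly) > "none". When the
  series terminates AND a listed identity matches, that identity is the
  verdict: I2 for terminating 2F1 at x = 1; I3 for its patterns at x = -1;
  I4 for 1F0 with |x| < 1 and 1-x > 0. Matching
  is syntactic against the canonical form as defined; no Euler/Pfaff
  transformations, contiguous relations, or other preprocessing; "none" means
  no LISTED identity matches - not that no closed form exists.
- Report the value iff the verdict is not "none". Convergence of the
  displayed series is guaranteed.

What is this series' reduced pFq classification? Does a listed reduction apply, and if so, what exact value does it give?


Classification (C = -7/9): 1F0 with upper {1/2}, lower {-}, argument x = 2/7. Verdict: the binomial series (I4) applies (the 1F0 binomial series: exponent -1/2, x = 2/7). Sum: (-7/9) * (5/7)^(-1/2).

Key step: with t_0 = -7/9, the two k-th powers (C = -7/9, x = 2/7) combine into one argument.
Step ratio: r(k) = (2/7) * (k+1/2) / [(k+1)] - poly over poly, x = (2/7) from leading terms; C = -7/9 at k = 0.


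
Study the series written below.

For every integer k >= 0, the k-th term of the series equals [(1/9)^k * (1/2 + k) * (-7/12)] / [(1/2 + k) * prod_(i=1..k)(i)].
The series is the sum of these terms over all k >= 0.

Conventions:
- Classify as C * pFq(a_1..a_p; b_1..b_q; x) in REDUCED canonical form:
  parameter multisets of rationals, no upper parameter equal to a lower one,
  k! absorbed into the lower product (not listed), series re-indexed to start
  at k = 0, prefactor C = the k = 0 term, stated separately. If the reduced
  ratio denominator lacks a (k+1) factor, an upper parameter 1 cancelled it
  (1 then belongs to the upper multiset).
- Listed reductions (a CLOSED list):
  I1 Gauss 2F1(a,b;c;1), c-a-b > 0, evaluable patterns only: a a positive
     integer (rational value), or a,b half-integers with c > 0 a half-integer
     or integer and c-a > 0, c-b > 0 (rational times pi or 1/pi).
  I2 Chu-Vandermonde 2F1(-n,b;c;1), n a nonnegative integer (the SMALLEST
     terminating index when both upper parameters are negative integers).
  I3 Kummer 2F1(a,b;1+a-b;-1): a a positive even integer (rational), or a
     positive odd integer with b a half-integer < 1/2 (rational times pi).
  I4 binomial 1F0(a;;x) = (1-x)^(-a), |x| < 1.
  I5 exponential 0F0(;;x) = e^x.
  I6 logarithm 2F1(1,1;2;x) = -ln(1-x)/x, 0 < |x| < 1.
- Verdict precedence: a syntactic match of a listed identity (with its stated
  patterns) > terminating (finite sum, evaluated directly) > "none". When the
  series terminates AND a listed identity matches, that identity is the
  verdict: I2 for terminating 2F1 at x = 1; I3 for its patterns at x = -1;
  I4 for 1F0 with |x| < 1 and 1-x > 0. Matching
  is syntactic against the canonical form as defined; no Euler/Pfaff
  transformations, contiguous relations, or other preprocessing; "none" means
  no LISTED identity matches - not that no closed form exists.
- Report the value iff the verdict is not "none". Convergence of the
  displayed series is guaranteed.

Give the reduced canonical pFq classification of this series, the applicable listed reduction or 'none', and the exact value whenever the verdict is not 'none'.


The tell: x = (1/9) and the product of the first k integers (C = -7/12) is k!.
Adjacent-term ratio: r(k) = (1/9) * 1 / [(k+1)] ; factor over Q: parameters, x = (1/9), and C = -7/12.

Reduced: x = 1/9, 0F0, upper = {-}, lower = {-}, C = -7/12. Verdict: the exponential series (I5) matches (the 0F0 exponential series at x = 1/9). Sum: (-7/12) * e^(1/9).


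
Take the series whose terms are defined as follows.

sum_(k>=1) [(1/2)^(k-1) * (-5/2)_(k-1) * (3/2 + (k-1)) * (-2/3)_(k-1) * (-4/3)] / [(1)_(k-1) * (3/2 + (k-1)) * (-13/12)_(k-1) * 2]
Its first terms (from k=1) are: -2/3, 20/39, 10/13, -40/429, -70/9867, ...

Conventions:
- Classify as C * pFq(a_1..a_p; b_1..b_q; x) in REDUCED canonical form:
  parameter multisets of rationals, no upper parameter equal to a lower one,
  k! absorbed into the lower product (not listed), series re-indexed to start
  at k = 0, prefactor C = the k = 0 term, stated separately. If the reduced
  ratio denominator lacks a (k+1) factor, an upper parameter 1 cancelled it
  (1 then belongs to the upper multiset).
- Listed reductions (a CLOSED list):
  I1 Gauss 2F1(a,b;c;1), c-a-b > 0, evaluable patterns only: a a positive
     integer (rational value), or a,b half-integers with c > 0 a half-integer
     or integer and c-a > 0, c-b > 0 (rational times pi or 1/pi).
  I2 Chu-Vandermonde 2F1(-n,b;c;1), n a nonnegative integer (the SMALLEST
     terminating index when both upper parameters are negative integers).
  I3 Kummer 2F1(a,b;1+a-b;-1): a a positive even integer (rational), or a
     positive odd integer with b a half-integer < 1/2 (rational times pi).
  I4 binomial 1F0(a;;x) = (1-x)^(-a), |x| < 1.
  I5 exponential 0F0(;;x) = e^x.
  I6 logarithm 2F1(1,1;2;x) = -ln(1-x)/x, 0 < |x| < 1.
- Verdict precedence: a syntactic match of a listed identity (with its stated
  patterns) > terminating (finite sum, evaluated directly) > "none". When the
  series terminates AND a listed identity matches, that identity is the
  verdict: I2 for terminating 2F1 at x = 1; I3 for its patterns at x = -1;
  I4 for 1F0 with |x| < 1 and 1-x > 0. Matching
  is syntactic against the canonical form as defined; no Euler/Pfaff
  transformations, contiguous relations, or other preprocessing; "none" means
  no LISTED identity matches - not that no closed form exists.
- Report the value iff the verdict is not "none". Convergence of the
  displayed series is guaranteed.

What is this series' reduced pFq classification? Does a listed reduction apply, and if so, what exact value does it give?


Reduced: x = 1/2, 2F1, upper = {-5/2, -2/3}, lower = {-13/12}, C = -2/3. Verdict: none - this 2F1 at x = 1/2 matches no listed pattern, and upper {-5/2, -2/3} holds no stopper.

Key observation: from the first term -2/3: k + 3/2 divides numerator and denominator alike; prefactor -2/3 after cancelling.
Adjacent-term ratio: r(k) = (1/2) * (k-5/2) (k-2/3) / [(k-13/12) (k+1)] ; factor over Q: parameters, x = (1/2), and C = -2/3.


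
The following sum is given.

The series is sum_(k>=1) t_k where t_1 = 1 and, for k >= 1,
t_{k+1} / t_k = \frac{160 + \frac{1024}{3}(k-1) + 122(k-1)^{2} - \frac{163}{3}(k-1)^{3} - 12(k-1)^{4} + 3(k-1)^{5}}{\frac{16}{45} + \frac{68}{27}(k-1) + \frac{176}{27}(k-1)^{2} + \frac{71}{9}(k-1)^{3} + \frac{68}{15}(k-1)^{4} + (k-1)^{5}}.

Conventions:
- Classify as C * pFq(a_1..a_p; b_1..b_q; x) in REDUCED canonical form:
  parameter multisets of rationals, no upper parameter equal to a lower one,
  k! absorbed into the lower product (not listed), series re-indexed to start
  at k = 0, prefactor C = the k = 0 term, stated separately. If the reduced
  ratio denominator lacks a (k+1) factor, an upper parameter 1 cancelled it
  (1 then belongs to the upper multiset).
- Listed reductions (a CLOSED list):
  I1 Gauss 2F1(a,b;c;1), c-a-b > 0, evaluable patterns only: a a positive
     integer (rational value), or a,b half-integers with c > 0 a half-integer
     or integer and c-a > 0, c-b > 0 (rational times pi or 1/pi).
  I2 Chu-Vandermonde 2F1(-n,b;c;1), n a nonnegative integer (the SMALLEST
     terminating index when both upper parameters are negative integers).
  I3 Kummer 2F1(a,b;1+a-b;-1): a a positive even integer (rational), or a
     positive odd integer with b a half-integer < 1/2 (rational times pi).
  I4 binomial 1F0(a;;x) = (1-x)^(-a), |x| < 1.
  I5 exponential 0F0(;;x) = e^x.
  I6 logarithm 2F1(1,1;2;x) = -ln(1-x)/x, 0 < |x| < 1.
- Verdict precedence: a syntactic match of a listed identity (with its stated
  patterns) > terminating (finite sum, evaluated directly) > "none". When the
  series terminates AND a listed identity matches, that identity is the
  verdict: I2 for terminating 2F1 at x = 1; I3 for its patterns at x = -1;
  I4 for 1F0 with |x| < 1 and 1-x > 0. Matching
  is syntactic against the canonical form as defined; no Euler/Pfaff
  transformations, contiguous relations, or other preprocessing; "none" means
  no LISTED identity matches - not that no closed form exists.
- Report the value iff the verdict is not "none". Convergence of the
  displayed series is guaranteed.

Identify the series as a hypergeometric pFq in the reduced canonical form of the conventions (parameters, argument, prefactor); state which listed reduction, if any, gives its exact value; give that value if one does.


At argument 3: a 3F2 with upper {-5, -4, 3}, lower {\frac{1}{3}, \frac{6}{5}}, scaled by C = 1. Verdict: terminating at k = 4: the factor (-4)_k kills every later term; summing the 5 survivors is exact. Exact value: \frac{181976981}{2156}.

The tell: x = 3 and the parameter 4/3 appears in both the upper and lower lists and cancels (alongside the other common factor).
Term ratio: r(k) = 3 * (k-5) (k-4) (k+3) / [(k+\frac{1}{3}) (k+\frac{6}{5}) (k+1)] - poly over poly, x = 3 from leading terms; C = 1 at k = 0.


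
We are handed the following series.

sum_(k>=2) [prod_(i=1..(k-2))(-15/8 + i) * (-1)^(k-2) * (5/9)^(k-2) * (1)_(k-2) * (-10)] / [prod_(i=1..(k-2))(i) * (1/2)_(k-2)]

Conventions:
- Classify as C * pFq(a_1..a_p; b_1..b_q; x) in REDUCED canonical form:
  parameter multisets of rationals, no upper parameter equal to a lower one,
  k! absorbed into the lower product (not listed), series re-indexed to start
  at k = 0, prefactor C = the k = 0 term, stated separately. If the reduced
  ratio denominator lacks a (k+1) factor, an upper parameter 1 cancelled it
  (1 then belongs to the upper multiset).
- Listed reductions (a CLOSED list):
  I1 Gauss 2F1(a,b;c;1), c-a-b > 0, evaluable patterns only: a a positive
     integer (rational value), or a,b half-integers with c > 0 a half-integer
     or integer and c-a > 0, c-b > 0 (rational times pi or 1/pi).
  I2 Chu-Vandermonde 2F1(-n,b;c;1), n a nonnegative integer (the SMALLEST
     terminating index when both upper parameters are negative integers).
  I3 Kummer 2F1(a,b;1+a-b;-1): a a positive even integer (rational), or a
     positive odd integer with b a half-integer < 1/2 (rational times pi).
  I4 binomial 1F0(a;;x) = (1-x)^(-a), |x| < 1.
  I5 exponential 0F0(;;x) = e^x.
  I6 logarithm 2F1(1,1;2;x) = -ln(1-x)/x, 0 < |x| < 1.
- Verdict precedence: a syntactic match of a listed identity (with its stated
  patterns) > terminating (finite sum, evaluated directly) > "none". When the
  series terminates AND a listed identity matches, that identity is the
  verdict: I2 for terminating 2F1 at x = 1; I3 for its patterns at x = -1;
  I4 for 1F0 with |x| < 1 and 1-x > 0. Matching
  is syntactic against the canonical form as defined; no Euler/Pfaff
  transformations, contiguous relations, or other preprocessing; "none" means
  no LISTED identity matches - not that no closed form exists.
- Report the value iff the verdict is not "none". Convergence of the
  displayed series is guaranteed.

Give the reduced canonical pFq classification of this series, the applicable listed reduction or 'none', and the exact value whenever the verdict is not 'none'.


The series (x = -5/9) is 2F1: upper {-7/8, 1}, lower {1/2}, prefactor -10. Verdict: none - at argument -5/9 the multisets {-7/8, 1} ; {1/2} match no listed identity.

Key observation: x = (-5/9) and the product of the first k integers (prefactor -10) is k!.
Step ratio: r(k) = (-5/9) * (k-7/8) (k+1) / [(k+1/2) (k+1)] - rational; roots negated = parameters, x = (-5/9), C = -10.


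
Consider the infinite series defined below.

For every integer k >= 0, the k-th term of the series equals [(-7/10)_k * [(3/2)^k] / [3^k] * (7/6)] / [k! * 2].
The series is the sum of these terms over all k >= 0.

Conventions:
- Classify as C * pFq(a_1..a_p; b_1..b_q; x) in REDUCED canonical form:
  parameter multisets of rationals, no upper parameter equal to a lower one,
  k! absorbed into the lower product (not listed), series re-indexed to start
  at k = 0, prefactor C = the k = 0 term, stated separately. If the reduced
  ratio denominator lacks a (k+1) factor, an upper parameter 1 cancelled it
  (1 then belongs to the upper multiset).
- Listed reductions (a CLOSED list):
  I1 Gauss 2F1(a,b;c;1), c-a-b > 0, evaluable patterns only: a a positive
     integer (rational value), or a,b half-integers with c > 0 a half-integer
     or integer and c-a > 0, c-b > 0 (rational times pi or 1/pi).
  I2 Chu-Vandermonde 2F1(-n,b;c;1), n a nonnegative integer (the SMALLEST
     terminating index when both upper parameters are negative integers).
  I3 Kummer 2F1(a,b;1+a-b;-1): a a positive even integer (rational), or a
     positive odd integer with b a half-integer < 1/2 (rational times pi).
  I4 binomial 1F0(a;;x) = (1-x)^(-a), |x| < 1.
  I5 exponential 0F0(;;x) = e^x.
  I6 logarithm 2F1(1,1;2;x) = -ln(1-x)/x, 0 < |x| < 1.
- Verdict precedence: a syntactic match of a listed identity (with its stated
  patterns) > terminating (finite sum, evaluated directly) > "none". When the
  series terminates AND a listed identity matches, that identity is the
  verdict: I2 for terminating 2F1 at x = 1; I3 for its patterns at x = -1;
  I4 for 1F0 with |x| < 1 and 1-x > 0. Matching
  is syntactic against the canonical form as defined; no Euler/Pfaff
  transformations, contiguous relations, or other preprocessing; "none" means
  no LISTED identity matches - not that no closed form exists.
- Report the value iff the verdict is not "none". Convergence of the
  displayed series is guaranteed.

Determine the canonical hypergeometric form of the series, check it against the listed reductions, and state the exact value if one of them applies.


This is 7/12 * 1F0(-7/10; -; 1/2) in reduced canonical form. Verdict (x = 1/2): binomial (I4) applies (the 1F0 binomial series: exponent 7/10, x = 1/2). Exact value: (7/12) * (1/2)^(7/10).

Key step: t_0 being 7/12, the two k-th powers (C = 7/12, x = 1/2) combine into one argument.
Adjacent-term ratio: r(k) = (1/2) * (k-7/10) / [(k+1)] - rational in k, leading ratio (1/2); with t_0 = 7/12, classification follows.


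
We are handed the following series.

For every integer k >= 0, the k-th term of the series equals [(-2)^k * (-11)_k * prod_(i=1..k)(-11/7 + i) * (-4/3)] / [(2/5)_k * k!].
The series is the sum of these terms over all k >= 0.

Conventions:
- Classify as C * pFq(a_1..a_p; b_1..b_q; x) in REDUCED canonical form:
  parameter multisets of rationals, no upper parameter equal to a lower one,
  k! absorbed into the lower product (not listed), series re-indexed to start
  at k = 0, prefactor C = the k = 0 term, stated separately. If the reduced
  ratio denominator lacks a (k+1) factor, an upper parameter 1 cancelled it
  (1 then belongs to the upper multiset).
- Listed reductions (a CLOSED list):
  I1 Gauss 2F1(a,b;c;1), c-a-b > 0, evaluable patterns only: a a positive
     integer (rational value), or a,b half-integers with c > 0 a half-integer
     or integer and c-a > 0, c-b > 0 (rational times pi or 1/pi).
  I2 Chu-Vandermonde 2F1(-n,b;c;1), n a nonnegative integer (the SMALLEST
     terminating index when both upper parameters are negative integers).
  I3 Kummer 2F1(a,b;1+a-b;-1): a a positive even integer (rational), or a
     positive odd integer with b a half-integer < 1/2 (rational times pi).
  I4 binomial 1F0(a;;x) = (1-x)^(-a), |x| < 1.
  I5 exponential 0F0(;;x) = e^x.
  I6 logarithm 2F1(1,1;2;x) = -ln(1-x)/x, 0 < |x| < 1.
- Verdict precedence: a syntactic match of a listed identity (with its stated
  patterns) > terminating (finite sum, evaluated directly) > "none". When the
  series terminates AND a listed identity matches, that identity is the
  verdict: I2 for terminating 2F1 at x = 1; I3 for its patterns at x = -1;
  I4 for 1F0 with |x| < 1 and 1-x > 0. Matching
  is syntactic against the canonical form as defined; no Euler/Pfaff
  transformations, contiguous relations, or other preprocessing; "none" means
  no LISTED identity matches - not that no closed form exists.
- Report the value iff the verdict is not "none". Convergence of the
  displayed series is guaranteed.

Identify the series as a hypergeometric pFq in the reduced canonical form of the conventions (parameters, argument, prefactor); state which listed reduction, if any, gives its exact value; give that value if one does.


The tell: t_0 = -4/3 here, and the running product (C = -4/3) telescopes to a rising factorial.
Term ratio: r(k) = (-2) * (k-11) (k-4/7) / [(k+2/5) (k+1)] - rational; roots negated = parameters, x = (-2), C = -4/3.

With C = -4/3: the canonical form is 2F1(-11, -4/7; 2/5; -2). Verdict: terminating (-11 upstairs). 12 nonzero terms in all; added directly. Value: 12235083245451395228/505469967293319.


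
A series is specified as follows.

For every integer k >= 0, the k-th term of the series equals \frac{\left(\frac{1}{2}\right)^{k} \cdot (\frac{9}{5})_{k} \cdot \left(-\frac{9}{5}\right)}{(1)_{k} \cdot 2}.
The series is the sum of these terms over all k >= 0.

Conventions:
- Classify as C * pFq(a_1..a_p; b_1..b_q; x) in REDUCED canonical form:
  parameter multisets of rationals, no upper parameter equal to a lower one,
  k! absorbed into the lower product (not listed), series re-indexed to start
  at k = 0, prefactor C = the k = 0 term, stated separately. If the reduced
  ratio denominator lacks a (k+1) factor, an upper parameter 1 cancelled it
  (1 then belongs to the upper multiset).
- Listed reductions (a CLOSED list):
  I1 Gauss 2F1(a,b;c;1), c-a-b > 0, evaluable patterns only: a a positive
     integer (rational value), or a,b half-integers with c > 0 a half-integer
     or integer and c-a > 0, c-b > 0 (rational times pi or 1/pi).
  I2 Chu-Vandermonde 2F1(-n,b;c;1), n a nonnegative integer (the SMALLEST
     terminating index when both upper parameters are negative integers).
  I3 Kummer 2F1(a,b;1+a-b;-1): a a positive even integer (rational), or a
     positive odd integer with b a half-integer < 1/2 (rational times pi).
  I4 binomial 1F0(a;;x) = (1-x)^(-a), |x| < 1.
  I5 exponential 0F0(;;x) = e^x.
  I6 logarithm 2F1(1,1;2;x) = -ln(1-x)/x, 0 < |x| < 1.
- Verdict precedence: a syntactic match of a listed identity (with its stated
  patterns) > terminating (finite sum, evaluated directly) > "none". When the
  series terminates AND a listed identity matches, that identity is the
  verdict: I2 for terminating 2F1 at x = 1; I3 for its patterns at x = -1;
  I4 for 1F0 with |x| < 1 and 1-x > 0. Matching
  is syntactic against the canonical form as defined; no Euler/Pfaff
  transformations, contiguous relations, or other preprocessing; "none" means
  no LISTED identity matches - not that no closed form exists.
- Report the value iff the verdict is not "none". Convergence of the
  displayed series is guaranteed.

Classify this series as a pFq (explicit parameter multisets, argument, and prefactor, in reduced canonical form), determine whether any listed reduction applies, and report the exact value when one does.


Key step: x = \frac{1}{2} and the constant factors (C = -9/10) combine into one prefactor.
Ratio: r(k) = \frac{1}{2} * (k+\frac{9}{5}) / [(k+1)] - poly over poly, x = \frac{1}{2} from leading terms; C = -\frac{9}{10} at k = 0.

Classification (C = -\frac{9}{10}): 1F0 with upper {\frac{9}{5}}, lower {-}, argument x = \frac{1}{2}. Verdict at x = \frac{1}{2}: binomial (I4) matches (the 1F0 binomial series: exponent -9/5, x = \frac{1}{2}). Its exact value is \left(-\frac{9}{10}\right) \cdot \left(\frac{1}{2}\right)^{-\frac{9}{5}}.


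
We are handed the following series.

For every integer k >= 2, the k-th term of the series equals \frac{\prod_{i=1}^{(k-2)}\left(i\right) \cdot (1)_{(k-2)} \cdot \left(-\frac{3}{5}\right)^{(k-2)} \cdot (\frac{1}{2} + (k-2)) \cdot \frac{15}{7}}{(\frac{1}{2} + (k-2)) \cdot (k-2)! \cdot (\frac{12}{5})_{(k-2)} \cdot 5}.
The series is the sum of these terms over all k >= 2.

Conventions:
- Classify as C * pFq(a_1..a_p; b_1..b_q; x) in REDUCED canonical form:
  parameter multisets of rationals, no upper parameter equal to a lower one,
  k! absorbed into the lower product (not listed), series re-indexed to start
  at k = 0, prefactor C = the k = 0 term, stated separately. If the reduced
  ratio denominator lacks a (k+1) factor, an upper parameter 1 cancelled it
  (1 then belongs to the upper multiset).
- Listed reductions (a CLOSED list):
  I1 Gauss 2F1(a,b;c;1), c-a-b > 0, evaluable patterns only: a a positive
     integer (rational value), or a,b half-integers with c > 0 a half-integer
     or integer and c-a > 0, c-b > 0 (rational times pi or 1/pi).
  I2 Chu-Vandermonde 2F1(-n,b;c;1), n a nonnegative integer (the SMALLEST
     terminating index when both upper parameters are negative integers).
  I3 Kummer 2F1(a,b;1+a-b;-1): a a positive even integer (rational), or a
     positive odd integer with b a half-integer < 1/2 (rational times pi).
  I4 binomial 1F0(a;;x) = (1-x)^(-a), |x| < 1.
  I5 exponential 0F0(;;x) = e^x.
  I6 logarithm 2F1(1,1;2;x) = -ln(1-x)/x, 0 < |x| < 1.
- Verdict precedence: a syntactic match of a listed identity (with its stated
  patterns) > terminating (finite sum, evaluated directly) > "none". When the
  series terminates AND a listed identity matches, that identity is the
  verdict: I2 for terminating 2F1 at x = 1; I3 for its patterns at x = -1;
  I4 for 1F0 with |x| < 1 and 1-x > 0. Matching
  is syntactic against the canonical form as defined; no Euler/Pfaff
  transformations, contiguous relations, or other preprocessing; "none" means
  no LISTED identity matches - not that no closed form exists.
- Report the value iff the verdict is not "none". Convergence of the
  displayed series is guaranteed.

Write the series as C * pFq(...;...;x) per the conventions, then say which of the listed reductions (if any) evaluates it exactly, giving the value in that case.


This is \frac{3}{7} * 2F1(1, 1; \frac{12}{5}; -\frac{3}{5}) in reduced canonical form. Verdict: none - this 2F1 at x = -\frac{3}{5} matches no listed pattern, and upper {1, 1} holds no stopper.

The tell: with t_0 = \frac{3}{7}, the running product (prefactor 3/7) telescopes to a rising factorial.
Ratio: r(k) = -\frac{3}{5} * (k+1) (k+1) / [(k+\frac{12}{5}) (k+1)] - rational in k. x = -\frac{3}{5}; t_0 = \frac{3}{7}; negate the roots.
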